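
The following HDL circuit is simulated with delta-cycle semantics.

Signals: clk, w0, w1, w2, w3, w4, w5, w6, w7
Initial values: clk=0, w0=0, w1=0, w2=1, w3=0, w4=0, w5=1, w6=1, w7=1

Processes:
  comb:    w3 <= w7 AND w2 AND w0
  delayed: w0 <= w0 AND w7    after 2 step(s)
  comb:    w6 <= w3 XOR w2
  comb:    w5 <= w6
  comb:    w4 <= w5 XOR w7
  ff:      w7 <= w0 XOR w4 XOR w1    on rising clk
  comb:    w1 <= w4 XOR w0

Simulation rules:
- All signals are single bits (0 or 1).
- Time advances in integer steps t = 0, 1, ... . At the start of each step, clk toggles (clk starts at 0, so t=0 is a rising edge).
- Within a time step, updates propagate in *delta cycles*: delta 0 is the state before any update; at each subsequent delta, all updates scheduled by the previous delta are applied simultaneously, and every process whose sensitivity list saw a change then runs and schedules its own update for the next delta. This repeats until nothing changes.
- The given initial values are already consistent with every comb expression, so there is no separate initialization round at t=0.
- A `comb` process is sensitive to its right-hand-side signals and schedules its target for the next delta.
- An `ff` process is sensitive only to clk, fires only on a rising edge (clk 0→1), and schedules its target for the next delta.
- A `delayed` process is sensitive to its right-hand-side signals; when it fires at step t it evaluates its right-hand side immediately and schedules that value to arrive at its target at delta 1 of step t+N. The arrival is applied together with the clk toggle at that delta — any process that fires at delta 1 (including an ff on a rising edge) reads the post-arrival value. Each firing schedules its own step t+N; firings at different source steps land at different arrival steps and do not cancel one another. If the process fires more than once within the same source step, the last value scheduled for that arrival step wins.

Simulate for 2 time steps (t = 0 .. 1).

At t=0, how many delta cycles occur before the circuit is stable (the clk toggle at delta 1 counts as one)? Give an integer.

t0.Δ0 w6=1 w2=1 w3=0 w5=1 w0=0 w4=0 w7=1 clk=0 w1=0
t0.Δ1 w6=1 w2=1 w3=0 w5=1 w0=0 w4=0 w7=1 clk=1 w1=0
t0.Δ2 w6=1 w2=1 w3=0 w5=1 w0=0 w4=0 w7=0 clk=1 w1=0
t0.Δ3 w6=1 w2=1 w3=0 w5=1 w0=0 w4=1 w7=0 clk=1 w1=0
t0.Δ4 w6=1 w2=1 w3=0 w5=1 w0=0 w4=1 w7=0 clk=1 w1=1
t1.Δ0 w6=1 w2=1 w3=0 w5=1 w0=0 w4=1 w7=0 clk=1 w1=1
t1.Δ1 w6=1 w2=1 w3=0 w5=1 w0=0 w4=1 w7=0 clk=0 w1=1

4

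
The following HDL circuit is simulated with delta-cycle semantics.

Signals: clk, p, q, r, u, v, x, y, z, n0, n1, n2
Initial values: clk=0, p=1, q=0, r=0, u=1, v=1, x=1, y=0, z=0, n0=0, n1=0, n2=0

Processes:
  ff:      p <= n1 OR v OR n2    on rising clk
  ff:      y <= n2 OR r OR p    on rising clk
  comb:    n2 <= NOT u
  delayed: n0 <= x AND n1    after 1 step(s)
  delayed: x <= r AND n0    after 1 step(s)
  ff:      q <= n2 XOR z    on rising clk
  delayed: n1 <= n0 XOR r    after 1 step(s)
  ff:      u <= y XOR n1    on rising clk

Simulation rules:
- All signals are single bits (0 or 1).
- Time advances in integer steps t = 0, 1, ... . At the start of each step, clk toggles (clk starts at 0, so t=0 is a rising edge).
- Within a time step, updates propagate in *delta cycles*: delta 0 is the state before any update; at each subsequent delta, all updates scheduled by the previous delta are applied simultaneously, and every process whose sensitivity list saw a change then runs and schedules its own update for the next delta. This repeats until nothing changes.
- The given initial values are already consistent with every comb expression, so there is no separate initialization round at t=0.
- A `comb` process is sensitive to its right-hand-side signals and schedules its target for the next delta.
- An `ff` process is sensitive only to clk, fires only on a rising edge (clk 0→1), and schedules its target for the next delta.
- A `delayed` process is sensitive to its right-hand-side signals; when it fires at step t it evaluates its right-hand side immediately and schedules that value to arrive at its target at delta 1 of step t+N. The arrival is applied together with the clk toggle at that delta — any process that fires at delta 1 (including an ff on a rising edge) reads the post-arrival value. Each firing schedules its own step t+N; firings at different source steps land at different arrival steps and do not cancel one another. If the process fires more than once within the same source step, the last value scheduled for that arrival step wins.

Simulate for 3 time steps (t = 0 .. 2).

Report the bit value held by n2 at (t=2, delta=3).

0

t0.Δ0 p=1 v=1 clk=0 r=0 u=1 x=1 y=0 z=0 n1=0 n0=0 q=0 n2=0
t0.Δ1 p=1 v=1 clk=1 r=0 u=1 x=1 y=0 z=0 n1=0 n0=0 q=0 n2=0
t0.Δ2 p=1 v=1 clk=1 r=0 u=0 x=1 y=1 z=0 n1=0 n0=0 q=0 n2=0
t0.Δ3 p=1 v=1 clk=1 r=0 u=0 x=1 y=1 z=0 n1=0 n0=0 q=0 n2=1
t1.Δ0 p=1 v=1 clk=1 r=0 u=0 x=1 y=1 z=0 n1=0 n0=0 q=0 n2=1
t1.Δ1 p=1 v=1 clk=0 r=0 u=0 x=1 y=1 z=0 n1=0 n0=0 q=0 n2=1
t2.Δ0 p=1 v=1 clk=0 r=0 u=0 x=1 y=1 z=0 n1=0 n0=0 q=0 n2=1
t2.Δ1 p=1 v=1 clk=1 r=0 u=0 x=1 y=1 z=0 n1=0 n0=0 q=0 n2=1
t2.Δ2 p=1 v=1 clk=1 r=0 u=1 x=1 y=1 z=0 n1=0 n0=0 q=1 n2=1
t2.Δ3 p=1 v=1 clk=1 r=0 u=1 x=1 y=1 z=0 n1=0 n0=0 q=1 n2=0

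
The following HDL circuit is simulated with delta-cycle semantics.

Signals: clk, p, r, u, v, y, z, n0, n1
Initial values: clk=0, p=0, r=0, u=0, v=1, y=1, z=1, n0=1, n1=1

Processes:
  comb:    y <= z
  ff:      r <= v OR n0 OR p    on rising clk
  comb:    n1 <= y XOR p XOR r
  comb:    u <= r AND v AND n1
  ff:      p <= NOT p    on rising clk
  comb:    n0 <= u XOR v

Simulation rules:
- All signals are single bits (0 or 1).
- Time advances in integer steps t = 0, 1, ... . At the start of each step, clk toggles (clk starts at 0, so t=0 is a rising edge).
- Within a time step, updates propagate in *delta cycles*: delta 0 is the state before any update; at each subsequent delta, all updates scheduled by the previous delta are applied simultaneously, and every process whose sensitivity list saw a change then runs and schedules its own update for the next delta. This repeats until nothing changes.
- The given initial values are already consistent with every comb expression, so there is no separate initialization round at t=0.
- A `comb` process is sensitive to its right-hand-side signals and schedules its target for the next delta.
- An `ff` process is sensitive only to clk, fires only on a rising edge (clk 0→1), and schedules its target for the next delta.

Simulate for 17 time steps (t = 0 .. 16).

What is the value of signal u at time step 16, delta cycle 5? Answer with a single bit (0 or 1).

1

t=0 Δ0: n0=1 n1=1 z=1 u=0 v=1 r=0 clk=0 y=1 p=0
  Δ1: clk:0→1
  Δ2: r:0→1, p:0→1
  Δ3: u:0→1
  Δ4: n0:1→0
  (4Δ to stable)
t=1 Δ0: n0=0 n1=1 z=1 u=1 v=1 r=1 clk=1 y=1 p=1
  Δ1: clk:1→0
  (1Δ to stable)
t=2 Δ0: n0=0 n1=1 z=1 u=1 v=1 r=1 clk=0 y=1 p=1
  Δ1: clk:0→1
  Δ2: p:1→0
  Δ3: n1:1→0
  Δ4: u:1→0
  Δ5: n0:0→1
  (5Δ to stable)
t=3 Δ0: n0=1 n1=0 z=1 u=0 v=1 r=1 clk=1 y=1 p=0
  Δ1: clk:1→0
  (1Δ to stable)
t=4 Δ0: n0=1 n1=0 z=1 u=0 v=1 r=1 clk=0 y=1 p=0
  Δ1: clk:0→1
  Δ2: p:0→1
  Δ3: n1:0→1
  Δ4: u:0→1
  Δ5: n0:1→0
  (5Δ to stable)
t=5 Δ0: n0=0 n1=1 z=1 u=1 v=1 r=1 clk=1 y=1 p=1
  Δ1: clk:1→0
  (1Δ to stable)
t=6 Δ0: n0=0 n1=1 z=1 u=1 v=1 r=1 clk=0 y=1 p=1
  Δ1: clk:0→1
  Δ2: p:1→0
  Δ3: n1:1→0
  Δ4: u:1→0
  Δ5: n0:0→1
  (5Δ to stable)
t=7 Δ0: n0=1 n1=0 z=1 u=0 v=1 r=1 clk=1 y=1 p=0
  Δ1: clk:1→0
  (1Δ to stable)
t=8 Δ0: n0=1 n1=0 z=1 u=0 v=1 r=1 clk=0 y=1 p=0
  Δ1: clk:0→1
  Δ2: p:0→1
  Δ3: n1:0→1
  Δ4: u:0→1
  Δ5: n0:1→0
  (5Δ to stable)
t=9 Δ0: n0=0 n1=1 z=1 u=1 v=1 r=1 clk=1 y=1 p=1
  Δ1: clk:1→0
  (1Δ to stable)
t=10 Δ0: n0=0 n1=1 z=1 u=1 v=1 r=1 clk=0 y=1 p=1
  Δ1: clk:0→1
  Δ2: p:1→0
  Δ3: n1:1→0
  Δ4: u:1→0
  Δ5: n0:0→1
  (5Δ to stable)
t=11 Δ0: n0=1 n1=0 z=1 u=0 v=1 r=1 clk=1 y=1 p=0
  Δ1: clk:1→0
  (1Δ to stable)
t=12 Δ0: n0=1 n1=0 z=1 u=0 v=1 r=1 clk=0 y=1 p=0
  Δ1: clk:0→1
  Δ2: p:0→1
  Δ3: n1:0→1
  Δ4: u:0→1
  Δ5: n0:1→0
  (5Δ to stable)
t=13 Δ0: n0=0 n1=1 z=1 u=1 v=1 r=1 clk=1 y=1 p=1
  Δ1: clk:1→0
  (1Δ to stable)
t=14 Δ0: n0=0 n1=1 z=1 u=1 v=1 r=1 clk=0 y=1 p=1
  Δ1: clk:0→1
  Δ2: p:1→0
  Δ3: n1:1→0
  Δ4: u:1→0
  Δ5: n0:0→1
  (5Δ to stable)
t=15 Δ0: n0=1 n1=0 z=1 u=0 v=1 r=1 clk=1 y=1 p=0
  Δ1: clk:1→0
  (1Δ to stable)
t=16 Δ0: n0=1 n1=0 z=1 u=0 v=1 r=1 clk=0 y=1 p=0
  Δ1: clk:0→1
  Δ2: p:0→1
  Δ3: n1:0→1
  Δ4: u:0→1
  Δ5: n0:1→0
  (5Δ to stable)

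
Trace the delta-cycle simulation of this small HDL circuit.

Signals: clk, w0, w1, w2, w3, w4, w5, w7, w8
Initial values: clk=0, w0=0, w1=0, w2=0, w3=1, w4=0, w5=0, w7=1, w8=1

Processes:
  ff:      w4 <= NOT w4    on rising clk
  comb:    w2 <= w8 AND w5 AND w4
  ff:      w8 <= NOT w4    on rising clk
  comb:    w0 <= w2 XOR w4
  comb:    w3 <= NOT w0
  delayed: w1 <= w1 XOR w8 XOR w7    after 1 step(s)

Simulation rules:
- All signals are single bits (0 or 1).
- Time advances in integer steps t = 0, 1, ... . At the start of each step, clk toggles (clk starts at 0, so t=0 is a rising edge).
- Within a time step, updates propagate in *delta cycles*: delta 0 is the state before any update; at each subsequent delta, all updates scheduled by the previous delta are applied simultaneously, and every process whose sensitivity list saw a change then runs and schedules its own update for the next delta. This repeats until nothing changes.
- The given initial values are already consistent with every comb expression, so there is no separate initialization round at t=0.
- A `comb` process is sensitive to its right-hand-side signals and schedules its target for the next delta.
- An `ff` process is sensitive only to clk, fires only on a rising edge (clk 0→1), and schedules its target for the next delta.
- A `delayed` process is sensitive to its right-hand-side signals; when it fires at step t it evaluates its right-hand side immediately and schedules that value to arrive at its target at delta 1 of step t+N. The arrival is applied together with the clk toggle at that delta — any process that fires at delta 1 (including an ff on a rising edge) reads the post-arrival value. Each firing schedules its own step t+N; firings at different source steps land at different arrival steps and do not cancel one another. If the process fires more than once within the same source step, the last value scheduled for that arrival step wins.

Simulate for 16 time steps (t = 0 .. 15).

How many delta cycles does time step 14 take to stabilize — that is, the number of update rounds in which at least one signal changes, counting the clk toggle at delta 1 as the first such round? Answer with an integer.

t=0 Δ0: w3=1 w0=0 w8=1 w4=0 w1=0 w5=0 clk=0 w7=1 w2=0
  Δ1: clk:0→1
  Δ2: w4:0→1
  Δ3: w0:0→1
  Δ4: w3:1→0
  (4Δ to stable)
t=1 Δ0: w3=0 w0=1 w8=1 w4=1 w1=0 w5=0 clk=1 w7=1 w2=0
  Δ1: clk:1→0
  (1Δ to stable)
t=2 Δ0: w3=0 w0=1 w8=1 w4=1 w1=0 w5=0 clk=0 w7=1 w2=0
  Δ1: clk:0→1
  Δ2: w8:1→0, w4:1→0
  Δ3: w0:1→0
  Δ4: w3:0→1
  (4Δ to stable)
t=3 Δ0: w3=1 w0=0 w8=0 w4=0 w1=0 w5=0 clk=1 w7=1 w2=0
  Δ1: w1:0→1, clk:1→0
  (1Δ to stable)
t=4 Δ0: w3=1 w0=0 w8=0 w4=0 w1=1 w5=0 clk=0 w7=1 w2=0
  Δ1: w1:1→0, clk:0→1
  Δ2: w8:0→1, w4:0→1
  Δ3: w0:0→1
  Δ4: w3:1→0
  (4Δ to stable)
t=5 Δ0: w3=0 w0=1 w8=1 w4=1 w1=0 w5=0 clk=1 w7=1 w2=0
  Δ1: clk:1→0
  (1Δ to stable)
t=6 Δ0: w3=0 w0=1 w8=1 w4=1 w1=0 w5=0 clk=0 w7=1 w2=0
  Δ1: clk:0→1
  Δ2: w8:1→0, w4:1→0
  Δ3: w0:1→0
  Δ4: w3:0→1
  (4Δ to stable)
t=7 Δ0: w3=1 w0=0 w8=0 w4=0 w1=0 w5=0 clk=1 w7=1 w2=0
  Δ1: w1:0→1, clk:1→0
  (1Δ to stable)
t=8 Δ0: w3=1 w0=0 w8=0 w4=0 w1=1 w5=0 clk=0 w7=1 w2=0
  Δ1: w1:1→0, clk:0→1
  Δ2: w8:0→1, w4:0→1
  Δ3: w0:0→1
  Δ4: w3:1→0
  (4Δ to stable)
t=9 Δ0: w3=0 w0=1 w8=1 w4=1 w1=0 w5=0 clk=1 w7=1 w2=0
  Δ1: clk:1→0
  (1Δ to stable)
t=10 Δ0: w3=0 w0=1 w8=1 w4=1 w1=0 w5=0 clk=0 w7=1 w2=0
  Δ1: clk:0→1
  Δ2: w8:1→0, w4:1→0
  Δ3: w0:1→0
  Δ4: w3:0→1
  (4Δ to stable)
t=11 Δ0: w3=1 w0=0 w8=0 w4=0 w1=0 w5=0 clk=1 w7=1 w2=0
  Δ1: w1:0→1, clk:1→0
  (1Δ to stable)
t=12 Δ0: w3=1 w0=0 w8=0 w4=0 w1=1 w5=0 clk=0 w7=1 w2=0
  Δ1: w1:1→0, clk:0→1
  Δ2: w8:0→1, w4:0→1
  Δ3: w0:0→1
  Δ4: w3:1→0
  (4Δ to stable)
t=13 Δ0: w3=0 w0=1 w8=1 w4=1 w1=0 w5=0 clk=1 w7=1 w2=0
  Δ1: clk:1→0
  (1Δ to stable)
t=14 Δ0: w3=0 w0=1 w8=1 w4=1 w1=0 w5=0 clk=0 w7=1 w2=0
  Δ1: clk:0→1
  Δ2: w8:1→0, w4:1→0
  Δ3: w0:1→0
  Δ4: w3:0→1
  (4Δ to stable)
t=15 Δ0: w3=1 w0=0 w8=0 w4=0 w1=0 w5=0 clk=1 w7=1 w2=0
  Δ1: w1:0→1, clk:1→0
  (1Δ to stable)

4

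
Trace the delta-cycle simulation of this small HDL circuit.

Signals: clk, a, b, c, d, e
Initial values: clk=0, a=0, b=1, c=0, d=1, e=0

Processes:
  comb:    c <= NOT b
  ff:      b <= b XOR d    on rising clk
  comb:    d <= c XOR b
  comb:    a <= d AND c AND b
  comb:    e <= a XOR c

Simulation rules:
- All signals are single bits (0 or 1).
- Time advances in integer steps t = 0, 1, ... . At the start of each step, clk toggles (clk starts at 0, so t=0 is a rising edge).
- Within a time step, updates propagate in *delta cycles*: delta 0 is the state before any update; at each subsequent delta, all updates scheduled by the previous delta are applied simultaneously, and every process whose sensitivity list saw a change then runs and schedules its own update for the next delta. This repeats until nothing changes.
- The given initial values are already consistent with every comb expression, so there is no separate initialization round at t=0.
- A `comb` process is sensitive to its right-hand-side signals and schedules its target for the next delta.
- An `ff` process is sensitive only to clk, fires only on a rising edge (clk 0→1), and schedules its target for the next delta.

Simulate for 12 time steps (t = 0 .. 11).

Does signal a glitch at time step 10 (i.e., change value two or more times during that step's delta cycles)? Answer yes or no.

t=0 Δ0: d=1 c=0 e=0 b=1 a=0 clk=0
  Δ1: clk:0→1
  Δ2: b:1→0
  Δ3: d:1→0, c:0→1
  Δ4: d:0→1, e:0→1
  (4Δ to stable)
t=1 Δ0: d=1 c=1 e=1 b=0 a=0 clk=1
  Δ1: clk:1→0
  (1Δ to stable)
t=2 Δ0: d=1 c=1 e=1 b=0 a=0 clk=0
  Δ1: clk:0→1
  Δ2: b:0→1
  Δ3: d:1→0, c:1→0, a:0→1
  Δ4: d:0→1, a:1→0
  Δ5: e:1→0
  (5Δ to stable)
t=3 Δ0: d=1 c=0 e=0 b=1 a=0 clk=1
  Δ1: clk:1→0
  (1Δ to stable)
t=4 Δ0: d=1 c=0 e=0 b=1 a=0 clk=0
  Δ1: clk:0→1
  Δ2: b:1→0
  Δ3: d:1→0, c:0→1
  Δ4: d:0→1, e:0→1
  (4Δ to stable)
t=5 Δ0: d=1 c=1 e=1 b=0 a=0 clk=1
  Δ1: clk:1→0
  (1Δ to stable)
t=6 Δ0: d=1 c=1 e=1 b=0 a=0 clk=0
  Δ1: clk:0→1
  Δ2: b:0→1
  Δ3: d:1→0, c:1→0, a:0→1
  Δ4: d:0→1, a:1→0
  Δ5: e:1→0
  (5Δ to stable)
t=7 Δ0: d=1 c=0 e=0 b=1 a=0 clk=1
  Δ1: clk:1→0
  (1Δ to stable)
t=8 Δ0: d=1 c=0 e=0 b=1 a=0 clk=0
  Δ1: clk:0→1
  Δ2: b:1→0
  Δ3: d:1→0, c:0→1
  Δ4: d:0→1, e:0→1
  (4Δ to stable)
t=9 Δ0: d=1 c=1 e=1 b=0 a=0 clk=1
  Δ1: clk:1→0
  (1Δ to stable)
t=10 Δ0: d=1 c=1 e=1 b=0 a=0 clk=0
  Δ1: clk:0→1
  Δ2: b:0→1
  Δ3: d:1→0, c:1→0, a:0→1
  Δ4: d:0→1, a:1→0
  Δ5: e:1→0
  (5Δ to stable)
t=11 Δ0: d=1 c=0 e=0 b=1 a=0 clk=1
  Δ1: clk:1→0
  (1Δ to stable)

yes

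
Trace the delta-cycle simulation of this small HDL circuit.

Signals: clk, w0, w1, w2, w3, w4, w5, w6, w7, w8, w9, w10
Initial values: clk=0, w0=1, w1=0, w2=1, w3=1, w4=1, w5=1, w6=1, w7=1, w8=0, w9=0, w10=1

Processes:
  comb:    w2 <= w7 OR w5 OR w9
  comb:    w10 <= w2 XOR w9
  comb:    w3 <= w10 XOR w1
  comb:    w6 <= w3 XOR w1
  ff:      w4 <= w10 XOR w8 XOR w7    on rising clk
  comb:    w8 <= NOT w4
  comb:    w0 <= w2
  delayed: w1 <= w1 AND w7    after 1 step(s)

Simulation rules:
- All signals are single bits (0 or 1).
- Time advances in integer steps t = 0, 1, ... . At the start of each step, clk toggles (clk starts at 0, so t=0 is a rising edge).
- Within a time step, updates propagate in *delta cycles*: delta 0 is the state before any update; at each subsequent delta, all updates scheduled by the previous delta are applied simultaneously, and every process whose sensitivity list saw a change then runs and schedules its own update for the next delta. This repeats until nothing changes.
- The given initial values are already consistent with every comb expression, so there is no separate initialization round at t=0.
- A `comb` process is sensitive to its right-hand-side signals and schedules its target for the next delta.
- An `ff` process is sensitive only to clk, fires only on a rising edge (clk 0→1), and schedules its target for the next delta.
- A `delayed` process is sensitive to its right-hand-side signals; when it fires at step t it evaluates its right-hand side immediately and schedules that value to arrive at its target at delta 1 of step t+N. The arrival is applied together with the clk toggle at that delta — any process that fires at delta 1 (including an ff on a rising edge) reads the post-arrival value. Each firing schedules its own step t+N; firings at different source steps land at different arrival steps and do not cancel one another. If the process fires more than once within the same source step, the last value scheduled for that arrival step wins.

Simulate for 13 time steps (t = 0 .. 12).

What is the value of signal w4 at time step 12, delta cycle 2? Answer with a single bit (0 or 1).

0

t0.Δ0 w0=1 w8=0 w7=1 clk=0 w3=1 w5=1 w10=1 w1=0 w9=0 w4=1 w2=1 w6=1
t0.Δ1 w0=1 w8=0 w7=1 clk=1 w3=1 w5=1 w10=1 w1=0 w9=0 w4=1 w2=1 w6=1
t0.Δ2 w0=1 w8=0 w7=1 clk=1 w3=1 w5=1 w10=1 w1=0 w9=0 w4=0 w2=1 w6=1
t0.Δ3 w0=1 w8=1 w7=1 clk=1 w3=1 w5=1 w10=1 w1=0 w9=0 w4=0 w2=1 w6=1
t1.Δ0 w0=1 w8=1 w7=1 clk=1 w3=1 w5=1 w10=1 w1=0 w9=0 w4=0 w2=1 w6=1
t1.Δ1 w0=1 w8=1 w7=1 clk=0 w3=1 w5=1 w10=1 w1=0 w9=0 w4=0 w2=1 w6=1
t2.Δ0 w0=1 w8=1 w7=1 clk=0 w3=1 w5=1 w10=1 w1=0 w9=0 w4=0 w2=1 w6=1
t2.Δ1 w0=1 w8=1 w7=1 clk=1 w3=1 w5=1 w10=1 w1=0 w9=0 w4=0 w2=1 w6=1
t2.Δ2 w0=1 w8=1 w7=1 clk=1 w3=1 w5=1 w10=1 w1=0 w9=0 w4=1 w2=1 w6=1
t2.Δ3 w0=1 w8=0 w7=1 clk=1 w3=1 w5=1 w10=1 w1=0 w9=0 w4=1 w2=1 w6=1
t3.Δ0 w0=1 w8=0 w7=1 clk=1 w3=1 w5=1 w10=1 w1=0 w9=0 w4=1 w2=1 w6=1
t3.Δ1 w0=1 w8=0 w7=1 clk=0 w3=1 w5=1 w10=1 w1=0 w9=0 w4=1 w2=1 w6=1
t4.Δ0 w0=1 w8=0 w7=1 clk=0 w3=1 w5=1 w10=1 w1=0 w9=0 w4=1 w2=1 w6=1
t4.Δ1 w0=1 w8=0 w7=1 clk=1 w3=1 w5=1 w10=1 w1=0 w9=0 w4=1 w2=1 w6=1
t4.Δ2 w0=1 w8=0 w7=1 clk=1 w3=1 w5=1 w10=1 w1=0 w9=0 w4=0 w2=1 w6=1
t4.Δ3 w0=1 w8=1 w7=1 clk=1 w3=1 w5=1 w10=1 w1=0 w9=0 w4=0 w2=1 w6=1
t5.Δ0 w0=1 w8=1 w7=1 clk=1 w3=1 w5=1 w10=1 w1=0 w9=0 w4=0 w2=1 w6=1
t5.Δ1 w0=1 w8=1 w7=1 clk=0 w3=1 w5=1 w10=1 w1=0 w9=0 w4=0 w2=1 w6=1
t6.Δ0 w0=1 w8=1 w7=1 clk=0 w3=1 w5=1 w10=1 w1=0 w9=0 w4=0 w2=1 w6=1
t6.Δ1 w0=1 w8=1 w7=1 clk=1 w3=1 w5=1 w10=1 w1=0 w9=0 w4=0 w2=1 w6=1
t6.Δ2 w0=1 w8=1 w7=1 clk=1 w3=1 w5=1 w10=1 w1=0 w9=0 w4=1 w2=1 w6=1
t6.Δ3 w0=1 w8=0 w7=1 clk=1 w3=1 w5=1 w10=1 w1=0 w9=0 w4=1 w2=1 w6=1
t7.Δ0 w0=1 w8=0 w7=1 clk=1 w3=1 w5=1 w10=1 w1=0 w9=0 w4=1 w2=1 w6=1
t7.Δ1 w0=1 w8=0 w7=1 clk=0 w3=1 w5=1 w10=1 w1=0 w9=0 w4=1 w2=1 w6=1
t8.Δ0 w0=1 w8=0 w7=1 clk=0 w3=1 w5=1 w10=1 w1=0 w9=0 w4=1 w2=1 w6=1
t8.Δ1 w0=1 w8=0 w7=1 clk=1 w3=1 w5=1 w10=1 w1=0 w9=0 w4=1 w2=1 w6=1
t8.Δ2 w0=1 w8=0 w7=1 clk=1 w3=1 w5=1 w10=1 w1=0 w9=0 w4=0 w2=1 w6=1
t8.Δ3 w0=1 w8=1 w7=1 clk=1 w3=1 w5=1 w10=1 w1=0 w9=0 w4=0 w2=1 w6=1
t9.Δ0 w0=1 w8=1 w7=1 clk=1 w3=1 w5=1 w10=1 w1=0 w9=0 w4=0 w2=1 w6=1
t9.Δ1 w0=1 w8=1 w7=1 clk=0 w3=1 w5=1 w10=1 w1=0 w9=0 w4=0 w2=1 w6=1
t10.Δ0 w0=1 w8=1 w7=1 clk=0 w3=1 w5=1 w10=1 w1=0 w9=0 w4=0 w2=1 w6=1
t10.Δ1 w0=1 w8=1 w7=1 clk=1 w3=1 w5=1 w10=1 w1=0 w9=0 w4=0 w2=1 w6=1
t10.Δ2 w0=1 w8=1 w7=1 clk=1 w3=1 w5=1 w10=1 w1=0 w9=0 w4=1 w2=1 w6=1
t10.Δ3 w0=1 w8=0 w7=1 clk=1 w3=1 w5=1 w10=1 w1=0 w9=0 w4=1 w2=1 w6=1
t11.Δ0 w0=1 w8=0 w7=1 clk=1 w3=1 w5=1 w10=1 w1=0 w9=0 w4=1 w2=1 w6=1
t11.Δ1 w0=1 w8=0 w7=1 clk=0 w3=1 w5=1 w10=1 w1=0 w9=0 w4=1 w2=1 w6=1
t12.Δ0 w0=1 w8=0 w7=1 clk=0 w3=1 w5=1 w10=1 w1=0 w9=0 w4=1 w2=1 w6=1
t12.Δ1 w0=1 w8=0 w7=1 clk=1 w3=1 w5=1 w10=1 w1=0 w9=0 w4=1 w2=1 w6=1
t12.Δ2 w0=1 w8=0 w7=1 clk=1 w3=1 w5=1 w10=1 w1=0 w9=0 w4=0 w2=1 w6=1
t12.Δ3 w0=1 w8=1 w7=1 clk=1 w3=1 w5=1 w10=1 w1=0 w9=0 w4=0 w2=1 w6=1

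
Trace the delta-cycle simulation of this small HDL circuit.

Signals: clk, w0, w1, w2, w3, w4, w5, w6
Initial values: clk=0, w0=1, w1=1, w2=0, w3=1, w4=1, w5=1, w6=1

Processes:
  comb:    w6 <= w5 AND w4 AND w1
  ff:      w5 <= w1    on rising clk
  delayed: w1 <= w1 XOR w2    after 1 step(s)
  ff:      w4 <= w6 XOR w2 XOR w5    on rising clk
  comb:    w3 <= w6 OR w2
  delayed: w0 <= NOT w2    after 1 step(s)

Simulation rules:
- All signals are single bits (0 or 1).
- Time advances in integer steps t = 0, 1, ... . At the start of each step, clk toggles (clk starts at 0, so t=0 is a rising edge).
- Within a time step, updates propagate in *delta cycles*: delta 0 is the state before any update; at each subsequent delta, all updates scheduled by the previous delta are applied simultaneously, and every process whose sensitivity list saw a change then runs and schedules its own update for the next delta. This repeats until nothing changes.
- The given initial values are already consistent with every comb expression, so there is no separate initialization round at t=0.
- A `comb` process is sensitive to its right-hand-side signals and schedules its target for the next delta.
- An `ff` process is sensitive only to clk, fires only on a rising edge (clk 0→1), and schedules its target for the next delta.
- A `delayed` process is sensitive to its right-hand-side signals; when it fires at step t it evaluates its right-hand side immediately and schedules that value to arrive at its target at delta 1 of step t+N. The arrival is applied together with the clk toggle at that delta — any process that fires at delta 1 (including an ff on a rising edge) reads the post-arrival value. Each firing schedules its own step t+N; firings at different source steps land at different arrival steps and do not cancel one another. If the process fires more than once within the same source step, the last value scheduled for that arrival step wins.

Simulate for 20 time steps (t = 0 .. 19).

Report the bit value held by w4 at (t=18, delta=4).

t=0 Δ0: w0=1 w1=1 w3=1 clk=0 w6=1 w4=1 w5=1 w2=0
  Δ1: clk:0→1
  Δ2: w4:1→0
  Δ3: w6:1→0
  Δ4: w3:1→0
  (4Δ to stable)
t=1 Δ0: w0=1 w1=1 w3=0 clk=1 w6=0 w4=0 w5=1 w2=0
  Δ1: clk:1→0
  (1Δ to stable)
t=2 Δ0: w0=1 w1=1 w3=0 clk=0 w6=0 w4=0 w5=1 w2=0
  Δ1: clk:0→1
  Δ2: w4:0→1
  Δ3: w6:0→1
  Δ4: w3:0→1
  (4Δ to stable)
t=3 Δ0: w0=1 w1=1 w3=1 clk=1 w6=1 w4=1 w5=1 w2=0
  Δ1: clk:1→0
  (1Δ to stable)
t=4 Δ0: w0=1 w1=1 w3=1 clk=0 w6=1 w4=1 w5=1 w2=0
  Δ1: clk:0→1
  Δ2: w4:1→0
  Δ3: w6:1→0
  Δ4: w3:1→0
  (4Δ to stable)
t=5 Δ0: w0=1 w1=1 w3=0 clk=1 w6=0 w4=0 w5=1 w2=0
  Δ1: clk:1→0
  (1Δ to stable)
t=6 Δ0: w0=1 w1=1 w3=0 clk=0 w6=0 w4=0 w5=1 w2=0
  Δ1: clk:0→1
  Δ2: w4:0→1
  Δ3: w6:0→1
  Δ4: w3:0→1
  (4Δ to stable)
t=7 Δ0: w0=1 w1=1 w3=1 clk=1 w6=1 w4=1 w5=1 w2=0
  Δ1: clk:1→0
  (1Δ to stable)
t=8 Δ0: w0=1 w1=1 w3=1 clk=0 w6=1 w4=1 w5=1 w2=0
  Δ1: clk:0→1
  Δ2: w4:1→0
  Δ3: w6:1→0
  Δ4: w3:1→0
  (4Δ to stable)
t=9 Δ0: w0=1 w1=1 w3=0 clk=1 w6=0 w4=0 w5=1 w2=0
  Δ1: clk:1→0
  (1Δ to stable)
t=10 Δ0: w0=1 w1=1 w3=0 clk=0 w6=0 w4=0 w5=1 w2=0
  Δ1: clk:0→1
  Δ2: w4:0→1
  Δ3: w6:0→1
  Δ4: w3:0→1
  (4Δ to stable)
t=11 Δ0: w0=1 w1=1 w3=1 clk=1 w6=1 w4=1 w5=1 w2=0
  Δ1: clk:1→0
  (1Δ to stable)
t=12 Δ0: w0=1 w1=1 w3=1 clk=0 w6=1 w4=1 w5=1 w2=0
  Δ1: clk:0→1
  Δ2: w4:1→0
  Δ3: w6:1→0
  Δ4: w3:1→0
  (4Δ to stable)
t=13 Δ0: w0=1 w1=1 w3=0 clk=1 w6=0 w4=0 w5=1 w2=0
  Δ1: clk:1→0
  (1Δ to stable)
t=14 Δ0: w0=1 w1=1 w3=0 clk=0 w6=0 w4=0 w5=1 w2=0
  Δ1: clk:0→1
  Δ2: w4:0→1
  Δ3: w6:0→1
  Δ4: w3:0→1
  (4Δ to stable)
t=15 Δ0: w0=1 w1=1 w3=1 clk=1 w6=1 w4=1 w5=1 w2=0
  Δ1: clk:1→0
  (1Δ to stable)
t=16 Δ0: w0=1 w1=1 w3=1 clk=0 w6=1 w4=1 w5=1 w2=0
  Δ1: clk:0→1
  Δ2: w4:1→0
  Δ3: w6:1→0
  Δ4: w3:1→0
  (4Δ to stable)
t=17 Δ0: w0=1 w1=1 w3=0 clk=1 w6=0 w4=0 w5=1 w2=0
  Δ1: clk:1→0
  (1Δ to stable)
t=18 Δ0: w0=1 w1=1 w3=0 clk=0 w6=0 w4=0 w5=1 w2=0
  Δ1: clk:0→1
  Δ2: w4:0→1
  Δ3: w6:0→1
  Δ4: w3:0→1
  (4Δ to stable)
t=19 Δ0: w0=1 w1=1 w3=1 clk=1 w6=1 w4=1 w5=1 w2=0
  Δ1: clk:1→0
  (1Δ to stable)

1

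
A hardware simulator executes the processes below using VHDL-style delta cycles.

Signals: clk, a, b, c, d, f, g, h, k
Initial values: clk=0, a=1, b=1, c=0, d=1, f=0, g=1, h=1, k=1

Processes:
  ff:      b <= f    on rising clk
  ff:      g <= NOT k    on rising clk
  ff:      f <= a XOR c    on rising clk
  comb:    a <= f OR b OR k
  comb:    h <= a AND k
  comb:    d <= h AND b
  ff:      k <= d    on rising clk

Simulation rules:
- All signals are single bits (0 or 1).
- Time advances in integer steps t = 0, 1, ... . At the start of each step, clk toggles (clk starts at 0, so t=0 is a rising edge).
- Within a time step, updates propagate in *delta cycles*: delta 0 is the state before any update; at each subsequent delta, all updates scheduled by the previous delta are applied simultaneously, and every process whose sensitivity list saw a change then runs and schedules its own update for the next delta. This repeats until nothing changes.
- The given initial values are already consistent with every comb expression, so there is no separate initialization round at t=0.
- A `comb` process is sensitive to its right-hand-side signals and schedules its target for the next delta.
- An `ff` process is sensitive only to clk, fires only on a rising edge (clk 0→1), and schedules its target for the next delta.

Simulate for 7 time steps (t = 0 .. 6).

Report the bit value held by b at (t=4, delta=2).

[bits: c,k,a,h,b,clk,g,f,d]
t=0: Δ0=011110101 Δ1=011111101 Δ2=011101011 Δ3=011101010 | 3Δ
t=1: Δ0=011101010 Δ1=011100010 | 1Δ
t=2: Δ0=011100010 Δ1=011101010 Δ2=001111010 Δ3=001011011 Δ4=001011010 | 4Δ
t=3: Δ0=001011010 Δ1=001010010 | 1Δ
t=4: Δ0=001010010 Δ1=001011010 Δ2=001011110 | 2Δ
t=5: Δ0=001011110 Δ1=001010110 | 1Δ
t=6: Δ0=001010110 Δ1=001011110 | 1Δ

1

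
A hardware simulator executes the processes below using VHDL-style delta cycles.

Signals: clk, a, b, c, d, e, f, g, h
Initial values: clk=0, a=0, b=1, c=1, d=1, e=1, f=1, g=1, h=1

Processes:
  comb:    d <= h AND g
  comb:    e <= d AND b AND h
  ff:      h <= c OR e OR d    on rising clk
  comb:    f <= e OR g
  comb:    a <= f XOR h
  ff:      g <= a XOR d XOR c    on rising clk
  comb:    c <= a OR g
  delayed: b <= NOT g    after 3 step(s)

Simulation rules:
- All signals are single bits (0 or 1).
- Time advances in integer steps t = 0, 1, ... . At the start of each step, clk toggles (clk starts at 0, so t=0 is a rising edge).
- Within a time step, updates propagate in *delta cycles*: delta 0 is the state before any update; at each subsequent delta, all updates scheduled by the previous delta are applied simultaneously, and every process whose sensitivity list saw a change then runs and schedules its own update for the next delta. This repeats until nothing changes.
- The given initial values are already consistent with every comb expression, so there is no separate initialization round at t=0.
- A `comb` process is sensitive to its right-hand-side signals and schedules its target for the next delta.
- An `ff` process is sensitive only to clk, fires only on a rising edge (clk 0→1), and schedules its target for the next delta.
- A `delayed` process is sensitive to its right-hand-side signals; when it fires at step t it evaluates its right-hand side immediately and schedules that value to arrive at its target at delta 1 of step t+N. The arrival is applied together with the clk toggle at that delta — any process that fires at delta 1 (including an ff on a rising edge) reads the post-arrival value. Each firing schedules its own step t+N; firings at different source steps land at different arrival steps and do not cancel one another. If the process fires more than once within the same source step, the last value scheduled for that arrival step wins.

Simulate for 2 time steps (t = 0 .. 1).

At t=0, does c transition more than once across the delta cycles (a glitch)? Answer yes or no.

yes

t0.Δ0 c=1 clk=0 h=1 a=0 f=1 b=1 d=1 g=1 e=1
t0.Δ1 c=1 clk=1 h=1 a=0 f=1 b=1 d=1 g=1 e=1
t0.Δ2 c=1 clk=1 h=1 a=0 f=1 b=1 d=1 g=0 e=1
t0.Δ3 c=0 clk=1 h=1 a=0 f=1 b=1 d=0 g=0 e=1
t0.Δ4 c=0 clk=1 h=1 a=0 f=1 b=1 d=0 g=0 e=0
t0.Δ5 c=0 clk=1 h=1 a=0 f=0 b=1 d=0 g=0 e=0
t0.Δ6 c=0 clk=1 h=1 a=1 f=0 b=1 d=0 g=0 e=0
t0.Δ7 c=1 clk=1 h=1 a=1 f=0 b=1 d=0 g=0 e=0
t1.Δ0 c=1 clk=1 h=1 a=1 f=0 b=1 d=0 g=0 e=0
t1.Δ1 c=1 clk=0 h=1 a=1 f=0 b=1 d=0 g=0 e=0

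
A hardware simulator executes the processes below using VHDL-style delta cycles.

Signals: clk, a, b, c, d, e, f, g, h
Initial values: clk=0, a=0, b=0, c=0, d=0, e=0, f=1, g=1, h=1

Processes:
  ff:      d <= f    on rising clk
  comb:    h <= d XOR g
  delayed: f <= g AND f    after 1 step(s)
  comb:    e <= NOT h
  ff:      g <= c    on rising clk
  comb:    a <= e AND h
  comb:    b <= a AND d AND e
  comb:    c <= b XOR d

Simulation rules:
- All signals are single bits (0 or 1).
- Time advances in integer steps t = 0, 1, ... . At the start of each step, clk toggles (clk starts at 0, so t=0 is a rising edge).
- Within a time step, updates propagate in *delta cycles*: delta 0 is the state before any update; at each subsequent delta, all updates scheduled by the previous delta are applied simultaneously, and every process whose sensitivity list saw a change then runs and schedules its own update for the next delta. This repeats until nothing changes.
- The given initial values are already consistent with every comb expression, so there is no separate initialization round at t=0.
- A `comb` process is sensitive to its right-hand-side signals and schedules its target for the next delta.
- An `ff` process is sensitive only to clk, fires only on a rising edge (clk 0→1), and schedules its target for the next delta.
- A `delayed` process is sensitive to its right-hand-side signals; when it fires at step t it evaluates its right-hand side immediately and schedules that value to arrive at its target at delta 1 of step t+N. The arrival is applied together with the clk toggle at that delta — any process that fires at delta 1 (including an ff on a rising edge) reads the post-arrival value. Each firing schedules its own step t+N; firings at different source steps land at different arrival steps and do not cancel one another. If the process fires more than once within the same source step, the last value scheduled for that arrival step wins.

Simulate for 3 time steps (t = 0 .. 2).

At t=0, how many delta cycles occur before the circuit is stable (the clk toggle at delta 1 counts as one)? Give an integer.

t=0 Δ0: c=0 b=0 d=0 clk=0 a=0 e=0 f=1 g=1 h=1
  Δ1: clk:0→1
  Δ2: d:0→1, g:1→0
  Δ3: c:0→1
  (3Δ to stable)
t=1 Δ0: c=1 b=0 d=1 clk=1 a=0 e=0 f=1 g=0 h=1
  Δ1: clk:1→0, f:1→0
  (1Δ to stable)
t=2 Δ0: c=1 b=0 d=1 clk=0 a=0 e=0 f=0 g=0 h=1
  Δ1: clk:0→1
  Δ2: d:1→0, g:0→1
  Δ3: c:1→0
  (3Δ to stable)

3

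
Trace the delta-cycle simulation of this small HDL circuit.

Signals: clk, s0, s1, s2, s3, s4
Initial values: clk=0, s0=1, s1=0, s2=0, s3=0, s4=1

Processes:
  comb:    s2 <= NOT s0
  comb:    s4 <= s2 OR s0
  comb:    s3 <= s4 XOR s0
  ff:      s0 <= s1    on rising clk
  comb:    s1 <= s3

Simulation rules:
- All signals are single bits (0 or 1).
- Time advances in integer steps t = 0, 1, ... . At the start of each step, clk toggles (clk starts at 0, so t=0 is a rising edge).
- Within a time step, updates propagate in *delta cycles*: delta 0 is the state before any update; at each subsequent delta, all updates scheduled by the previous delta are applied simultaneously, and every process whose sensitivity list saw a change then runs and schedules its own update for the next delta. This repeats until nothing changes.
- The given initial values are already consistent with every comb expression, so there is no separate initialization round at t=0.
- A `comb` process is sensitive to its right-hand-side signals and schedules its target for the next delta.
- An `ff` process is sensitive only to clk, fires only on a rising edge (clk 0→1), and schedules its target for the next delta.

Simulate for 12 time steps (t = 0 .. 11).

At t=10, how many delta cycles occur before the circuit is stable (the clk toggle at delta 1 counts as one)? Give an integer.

[bits: clk,s0,s2,s4,s3,s1]
t=0: Δ0=010100 Δ1=110100 Δ2=100100 Δ3=101010 Δ4=101101 Δ5=101110 Δ6=101111 | 6Δ
t=1: Δ0=101111 Δ1=001111 | 1Δ
t=2: Δ0=001111 Δ1=101111 Δ2=111111 Δ3=110101 Δ4=110100 | 4Δ
t=3: Δ0=110100 Δ1=010100 | 1Δ
t=4: Δ0=010100 Δ1=110100 Δ2=100100 Δ3=101010 Δ4=101101 Δ5=101110 Δ6=101111 | 6Δ
t=5: Δ0=101111 Δ1=001111 | 1Δ
t=6: Δ0=001111 Δ1=101111 Δ2=111111 Δ3=110101 Δ4=110100 | 4Δ
t=7: Δ0=110100 Δ1=010100 | 1Δ
t=8: Δ0=010100 Δ1=110100 Δ2=100100 Δ3=101010 Δ4=101101 Δ5=101110 Δ6=101111 | 6Δ
t=9: Δ0=101111 Δ1=001111 | 1Δ
t=10: Δ0=001111 Δ1=101111 Δ2=111111 Δ3=110101 Δ4=110100 | 4Δ
t=11: Δ0=110100 Δ1=010100 | 1Δ

4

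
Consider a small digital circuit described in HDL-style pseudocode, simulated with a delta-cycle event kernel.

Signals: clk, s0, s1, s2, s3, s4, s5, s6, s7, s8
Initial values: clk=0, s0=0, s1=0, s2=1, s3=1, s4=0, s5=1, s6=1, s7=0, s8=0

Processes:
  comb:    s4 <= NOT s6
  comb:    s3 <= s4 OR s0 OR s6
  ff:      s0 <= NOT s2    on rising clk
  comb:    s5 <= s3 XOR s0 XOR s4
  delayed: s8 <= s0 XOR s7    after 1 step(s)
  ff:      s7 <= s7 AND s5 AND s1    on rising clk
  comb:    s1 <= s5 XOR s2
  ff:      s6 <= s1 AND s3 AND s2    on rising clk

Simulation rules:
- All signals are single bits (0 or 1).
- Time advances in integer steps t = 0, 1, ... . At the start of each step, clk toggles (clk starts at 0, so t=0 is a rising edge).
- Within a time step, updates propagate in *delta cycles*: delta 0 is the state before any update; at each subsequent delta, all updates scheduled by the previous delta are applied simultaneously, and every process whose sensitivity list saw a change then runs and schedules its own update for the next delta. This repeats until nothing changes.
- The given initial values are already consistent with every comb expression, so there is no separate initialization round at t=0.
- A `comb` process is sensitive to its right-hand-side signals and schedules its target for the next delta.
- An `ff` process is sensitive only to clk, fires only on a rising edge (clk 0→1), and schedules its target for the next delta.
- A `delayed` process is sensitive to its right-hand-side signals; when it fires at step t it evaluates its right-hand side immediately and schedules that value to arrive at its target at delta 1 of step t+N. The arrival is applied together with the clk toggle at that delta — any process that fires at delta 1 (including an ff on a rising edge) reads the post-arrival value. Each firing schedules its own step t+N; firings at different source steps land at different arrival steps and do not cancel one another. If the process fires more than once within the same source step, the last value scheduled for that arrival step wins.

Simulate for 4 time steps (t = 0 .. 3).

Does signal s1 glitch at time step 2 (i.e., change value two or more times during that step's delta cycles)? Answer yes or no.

t0.Δ0 s6=1 s2=1 s8=0 s5=1 s7=0 s0=0 s1=0 clk=0 s3=1 s4=0
t0.Δ1 s6=1 s2=1 s8=0 s5=1 s7=0 s0=0 s1=0 clk=1 s3=1 s4=0
t0.Δ2 s6=0 s2=1 s8=0 s5=1 s7=0 s0=0 s1=0 clk=1 s3=1 s4=0
t0.Δ3 s6=0 s2=1 s8=0 s5=1 s7=0 s0=0 s1=0 clk=1 s3=0 s4=1
t0.Δ4 s6=0 s2=1 s8=0 s5=1 s7=0 s0=0 s1=0 clk=1 s3=1 s4=1
t0.Δ5 s6=0 s2=1 s8=0 s5=0 s7=0 s0=0 s1=0 clk=1 s3=1 s4=1
t0.Δ6 s6=0 s2=1 s8=0 s5=0 s7=0 s0=0 s1=1 clk=1 s3=1 s4=1
t1.Δ0 s6=0 s2=1 s8=0 s5=0 s7=0 s0=0 s1=1 clk=1 s3=1 s4=1
t1.Δ1 s6=0 s2=1 s8=0 s5=0 s7=0 s0=0 s1=1 clk=0 s3=1 s4=1
t2.Δ0 s6=0 s2=1 s8=0 s5=0 s7=0 s0=0 s1=1 clk=0 s3=1 s4=1
t2.Δ1 s6=0 s2=1 s8=0 s5=0 s7=0 s0=0 s1=1 clk=1 s3=1 s4=1
t2.Δ2 s6=1 s2=1 s8=0 s5=0 s7=0 s0=0 s1=1 clk=1 s3=1 s4=1
t2.Δ3 s6=1 s2=1 s8=0 s5=0 s7=0 s0=0 s1=1 clk=1 s3=1 s4=0
t2.Δ4 s6=1 s2=1 s8=0 s5=1 s7=0 s0=0 s1=1 clk=1 s3=1 s4=0
t2.Δ5 s6=1 s2=1 s8=0 s5=1 s7=0 s0=0 s1=0 clk=1 s3=1 s4=0
t3.Δ0 s6=1 s2=1 s8=0 s5=1 s7=0 s0=0 s1=0 clk=1 s3=1 s4=0
t3.Δ1 s6=1 s2=1 s8=0 s5=1 s7=0 s0=0 s1=0 clk=0 s3=1 s4=0

no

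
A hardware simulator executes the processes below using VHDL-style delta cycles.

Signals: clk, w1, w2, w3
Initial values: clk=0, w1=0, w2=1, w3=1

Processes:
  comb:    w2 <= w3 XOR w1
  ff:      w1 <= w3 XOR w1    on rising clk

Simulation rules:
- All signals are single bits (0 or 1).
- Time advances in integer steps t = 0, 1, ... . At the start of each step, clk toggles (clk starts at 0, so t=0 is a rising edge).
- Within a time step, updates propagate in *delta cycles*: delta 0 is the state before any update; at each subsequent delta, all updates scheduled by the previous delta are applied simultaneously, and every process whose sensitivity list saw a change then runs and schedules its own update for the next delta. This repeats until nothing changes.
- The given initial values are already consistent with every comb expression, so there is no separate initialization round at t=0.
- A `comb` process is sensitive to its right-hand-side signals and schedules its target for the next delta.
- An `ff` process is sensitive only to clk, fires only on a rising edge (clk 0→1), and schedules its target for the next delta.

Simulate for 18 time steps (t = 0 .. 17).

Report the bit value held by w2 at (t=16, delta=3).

0

t=0 Δ0: w2=1 w3=1 w1=0 clk=0
  Δ1: clk:0→1
  Δ2: w1:0→1
  Δ3: w2:1→0
  (3Δ to stable)
t=1 Δ0: w2=0 w3=1 w1=1 clk=1
  Δ1: clk:1→0
  (1Δ to stable)
t=2 Δ0: w2=0 w3=1 w1=1 clk=0
  Δ1: clk:0→1
  Δ2: w1:1→0
  Δ3: w2:0→1
  (3Δ to stable)
t=3 Δ0: w2=1 w3=1 w1=0 clk=1
  Δ1: clk:1→0
  (1Δ to stable)
t=4 Δ0: w2=1 w3=1 w1=0 clk=0
  Δ1: clk:0→1
  Δ2: w1:0→1
  Δ3: w2:1→0
  (3Δ to stable)
t=5 Δ0: w2=0 w3=1 w1=1 clk=1
  Δ1: clk:1→0
  (1Δ to stable)
t=6 Δ0: w2=0 w3=1 w1=1 clk=0
  Δ1: clk:0→1
  Δ2: w1:1→0
  Δ3: w2:0→1
  (3Δ to stable)
t=7 Δ0: w2=1 w3=1 w1=0 clk=1
  Δ1: clk:1→0
  (1Δ to stable)
t=8 Δ0: w2=1 w3=1 w1=0 clk=0
  Δ1: clk:0→1
  Δ2: w1:0→1
  Δ3: w2:1→0
  (3Δ to stable)
t=9 Δ0: w2=0 w3=1 w1=1 clk=1
  Δ1: clk:1→0
  (1Δ to stable)
t=10 Δ0: w2=0 w3=1 w1=1 clk=0
  Δ1: clk:0→1
  Δ2: w1:1→0
  Δ3: w2:0→1
  (3Δ to stable)
t=11 Δ0: w2=1 w3=1 w1=0 clk=1
  Δ1: clk:1→0
  (1Δ to stable)
t=12 Δ0: w2=1 w3=1 w1=0 clk=0
  Δ1: clk:0→1
  Δ2: w1:0→1
  Δ3: w2:1→0
  (3Δ to stable)
t=13 Δ0: w2=0 w3=1 w1=1 clk=1
  Δ1: clk:1→0
  (1Δ to stable)
t=14 Δ0: w2=0 w3=1 w1=1 clk=0
  Δ1: clk:0→1
  Δ2: w1:1→0
  Δ3: w2:0→1
  (3Δ to stable)
t=15 Δ0: w2=1 w3=1 w1=0 clk=1
  Δ1: clk:1→0
  (1Δ to stable)
t=16 Δ0: w2=1 w3=1 w1=0 clk=0
  Δ1: clk:0→1
  Δ2: w1:0→1
  Δ3: w2:1→0
  (3Δ to stable)
t=17 Δ0: w2=0 w3=1 w1=1 clk=1
  Δ1: clk:1→0
  (1Δ to stable)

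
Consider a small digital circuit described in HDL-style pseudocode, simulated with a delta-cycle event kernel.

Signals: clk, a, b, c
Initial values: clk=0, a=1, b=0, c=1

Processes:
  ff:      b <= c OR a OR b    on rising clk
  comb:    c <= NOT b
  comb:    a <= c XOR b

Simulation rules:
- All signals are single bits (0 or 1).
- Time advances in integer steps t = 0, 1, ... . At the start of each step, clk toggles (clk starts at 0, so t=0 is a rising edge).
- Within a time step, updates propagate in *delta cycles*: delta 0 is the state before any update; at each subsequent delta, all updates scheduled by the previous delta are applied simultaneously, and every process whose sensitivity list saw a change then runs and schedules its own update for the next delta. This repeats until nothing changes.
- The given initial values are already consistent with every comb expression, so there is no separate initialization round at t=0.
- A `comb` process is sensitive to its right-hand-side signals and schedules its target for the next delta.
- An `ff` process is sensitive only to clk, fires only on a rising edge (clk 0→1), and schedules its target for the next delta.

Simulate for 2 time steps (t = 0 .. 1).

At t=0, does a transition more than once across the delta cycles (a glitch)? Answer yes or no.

[bits: b,clk,a,c]
t=0: Δ0=0011 Δ1=0111 Δ2=1111 Δ3=1100 Δ4=1110 | 4Δ
t=1: Δ0=1110 Δ1=1010 | 1Δ

yes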